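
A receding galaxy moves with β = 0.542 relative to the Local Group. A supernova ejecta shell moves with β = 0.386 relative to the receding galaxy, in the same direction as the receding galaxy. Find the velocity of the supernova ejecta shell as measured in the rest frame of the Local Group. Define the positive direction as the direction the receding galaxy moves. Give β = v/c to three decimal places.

β = 0.767

With v = 0.542 and u' = 0.386 (in units of c),
u = (u' + v)/(1 + u'v/c²):
u = (0.386 + 0.542) / (1 + 0.386·0.542) = 0.9280/1.2092 = 0.7674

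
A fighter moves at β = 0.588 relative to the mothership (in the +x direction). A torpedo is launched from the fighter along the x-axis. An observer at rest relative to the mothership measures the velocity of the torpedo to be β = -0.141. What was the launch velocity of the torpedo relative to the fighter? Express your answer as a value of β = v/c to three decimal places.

Invert the composition law: u' = (u − v)/(1 − uv/c²).
u' = (-0.141 − 0.588) / (1 − (-0.141)(0.588)) = -0.7290/1.0829 = -0.6732.

β = -0.673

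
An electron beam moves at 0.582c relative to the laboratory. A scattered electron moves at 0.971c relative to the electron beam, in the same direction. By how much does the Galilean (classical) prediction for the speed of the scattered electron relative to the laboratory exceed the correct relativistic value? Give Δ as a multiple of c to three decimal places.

Galilean: u_cl = 0.971 + 0.582 = 1.5530.
Relativistic: u_rel = (0.971 + 0.582) / (1 + 0.971·0.582) = 1.5530/1.5651 = 0.9923.
Δ = 1.5530 − 0.9923 = 0.5607.
(The classical prediction exceeds c; the relativistic result does not.)

Δ = 0.561c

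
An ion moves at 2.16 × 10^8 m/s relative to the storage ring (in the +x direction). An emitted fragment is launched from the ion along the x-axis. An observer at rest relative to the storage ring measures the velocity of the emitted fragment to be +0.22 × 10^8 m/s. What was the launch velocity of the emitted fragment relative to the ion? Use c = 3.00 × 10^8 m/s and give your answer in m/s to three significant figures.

-2.05 × 10^8 m/s

v = 0.720c, u = 0.073c.
Invert the composition law: u' = (u − v)/(1 − uv/c²).
u' = (0.073 − 0.720) / (1 − (0.073)(0.720)) = -0.6467/0.9472 = -0.6827.
u' = -0.6827 × 3.00 × 10^8 m/s.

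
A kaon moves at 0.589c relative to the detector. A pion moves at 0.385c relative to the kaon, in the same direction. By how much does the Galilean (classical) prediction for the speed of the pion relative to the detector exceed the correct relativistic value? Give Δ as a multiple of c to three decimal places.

Δ = 0.180c

Galilean: u_cl = 0.385 + 0.589 = 0.9740.
Relativistic: u_rel = (0.385 + 0.589) / (1 + 0.385·0.589) = 0.9740/1.2268 = 0.7940.
Δ = 0.9740 − 0.7940 = 0.1800.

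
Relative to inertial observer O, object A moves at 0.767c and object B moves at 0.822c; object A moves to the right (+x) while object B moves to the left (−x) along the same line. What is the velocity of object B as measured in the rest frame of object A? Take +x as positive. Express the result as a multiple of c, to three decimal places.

β_A = 0.767, β_B = -0.822.
Transform to A's frame with the inverse velocity-addition law: u' = (u − v)/(1 − uv/c²), taking u = β_B and v = β_A.
u' = (-0.822 − 0.767) / (1 − (0.767)(-0.822)) = -1.5890/1.6305 = -0.9746.

-0.975c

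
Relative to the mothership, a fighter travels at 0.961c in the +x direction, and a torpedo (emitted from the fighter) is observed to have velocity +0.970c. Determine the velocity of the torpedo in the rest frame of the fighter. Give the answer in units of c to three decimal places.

+0.133c

Invert the composition law: u' = (u − v)/(1 − uv/c²).
u' = (0.970 − 0.961) / (1 − (0.970)(0.961)) = 0.0090/0.0678 = 0.1327.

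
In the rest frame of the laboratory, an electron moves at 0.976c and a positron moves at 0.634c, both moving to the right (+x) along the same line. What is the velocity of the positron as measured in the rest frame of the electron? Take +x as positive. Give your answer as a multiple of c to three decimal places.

-0.897c

β_A = 0.976, β_B = 0.634.
Transform to A's frame with the inverse velocity-addition law: u' = (u − v)/(1 − uv/c²), taking u = β_B and v = β_A.
u' = (0.634 − 0.976) / (1 − (0.976)(0.634)) = -0.3420/0.3812 = -0.8971.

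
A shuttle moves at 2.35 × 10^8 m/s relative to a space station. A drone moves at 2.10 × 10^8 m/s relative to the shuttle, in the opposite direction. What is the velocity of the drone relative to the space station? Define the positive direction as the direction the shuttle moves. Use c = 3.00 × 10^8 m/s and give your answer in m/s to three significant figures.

In units of c (dividing by 3.00 × 10^8 m/s): v = 0.783, u' = -0.700.
u = (u' + v)/(1 + u'v/c²):
u = (-0.700 + 0.783) / (1 + (-0.700)·0.783) = 0.0833/0.4517 = 0.1845
(Galilean addition would give +0.083c.)
Converting back: u = 0.1845 × 3.00 × 10^8 m/s.

+5.54 × 10^7 m/s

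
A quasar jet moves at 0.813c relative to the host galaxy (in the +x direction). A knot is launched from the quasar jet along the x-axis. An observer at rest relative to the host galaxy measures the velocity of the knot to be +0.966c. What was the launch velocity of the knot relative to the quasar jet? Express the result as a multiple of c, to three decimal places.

Invert the composition law: u' = (u − v)/(1 − uv/c²).
u' = (0.966 − 0.813) / (1 − (0.966)(0.813)) = 0.1530/0.2146 = 0.7128.

+0.713c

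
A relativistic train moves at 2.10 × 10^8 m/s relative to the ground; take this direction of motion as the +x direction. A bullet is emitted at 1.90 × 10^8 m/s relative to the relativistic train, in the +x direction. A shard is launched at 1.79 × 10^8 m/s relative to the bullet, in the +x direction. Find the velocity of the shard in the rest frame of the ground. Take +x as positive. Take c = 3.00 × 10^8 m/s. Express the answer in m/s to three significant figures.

2.94 × 10^8 m/s

Apply u = (u' + v)/(1 + u'v/c²) successively, working outward toward the ground.
(Dividing each given speed by c = 3.00 × 10^8 m/s to work in units of c.)
Start: velocity of the relativistic train relative to the ground = 0.7000c.
Compose with the bullet (u' = 0.633 in the relativistic train frame): u_1 = (0.633 + 0.700) / (1 + 0.633·0.700) = 1.3333/1.4433 = 0.9238.
Compose with the shard (u' = 0.597 in the bullet frame): u_2 = (0.597 + 0.924) / (1 + 0.597·0.924) = 1.5205/1.5512 = 0.9802.
So u = 0.9802 × 3.00 × 10^8 m/s.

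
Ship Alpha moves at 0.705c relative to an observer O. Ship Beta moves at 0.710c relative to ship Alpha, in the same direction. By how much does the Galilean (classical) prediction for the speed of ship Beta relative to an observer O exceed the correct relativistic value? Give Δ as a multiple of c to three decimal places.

Δ = 0.472c

Galilean: u_cl = 0.710 + 0.705 = 1.4150.
Relativistic: u_rel = (0.710 + 0.705) / (1 + 0.710·0.705) = 1.4150/1.5006 = 0.9430.
Δ = 1.4150 − 0.9430 = 0.4720.
(The classical prediction exceeds c; the relativistic result does not.)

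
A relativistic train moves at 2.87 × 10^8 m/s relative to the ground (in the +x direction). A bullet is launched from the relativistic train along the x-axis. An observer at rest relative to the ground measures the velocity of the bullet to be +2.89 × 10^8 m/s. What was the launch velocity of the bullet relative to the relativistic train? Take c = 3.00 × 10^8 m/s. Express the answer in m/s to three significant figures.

+2.55 × 10^7 m/s

v = 0.957c, u = 0.963c.
Invert the composition law: u' = (u − v)/(1 − uv/c²).
u' = (0.963 − 0.957) / (1 − (0.963)(0.957)) = 0.0067/0.0784 = 0.0850.
u' = 0.0850 × 3.00 × 10^8 m/s.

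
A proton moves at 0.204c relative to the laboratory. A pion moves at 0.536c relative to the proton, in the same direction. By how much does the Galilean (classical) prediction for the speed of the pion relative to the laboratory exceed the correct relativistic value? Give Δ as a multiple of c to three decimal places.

Δ = 0.073c

Galilean: u_cl = 0.536 + 0.204 = 0.7400.
Relativistic: u_rel = (0.536 + 0.204) / (1 + 0.536·0.204) = 0.7400/1.1093 = 0.6671.
Δ = 0.7400 − 0.6671 = 0.0729.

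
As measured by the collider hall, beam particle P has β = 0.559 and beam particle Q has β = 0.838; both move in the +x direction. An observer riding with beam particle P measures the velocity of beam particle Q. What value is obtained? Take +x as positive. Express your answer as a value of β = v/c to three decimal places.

β_A = 0.559, β_B = 0.838.
Transform to A's frame with the inverse velocity-addition law: u' = (u − v)/(1 − uv/c²), taking u = β_B and v = β_A.
u' = (0.838 − 0.559) / (1 − (0.559)(0.838)) = 0.2790/0.5316 = 0.5249.

β = +0.525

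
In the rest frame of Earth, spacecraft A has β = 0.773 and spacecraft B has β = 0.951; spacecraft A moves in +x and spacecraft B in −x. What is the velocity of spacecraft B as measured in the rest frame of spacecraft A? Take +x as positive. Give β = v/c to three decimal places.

β_A = 0.773, β_B = -0.951.
Transform to A's frame with the inverse velocity-addition law: u' = (u − v)/(1 − uv/c²), taking u = β_B and v = β_A.
u' = (-0.951 − 0.773) / (1 − (0.773)(-0.951)) = -1.7240/1.7351 = -0.9936.

β = -0.994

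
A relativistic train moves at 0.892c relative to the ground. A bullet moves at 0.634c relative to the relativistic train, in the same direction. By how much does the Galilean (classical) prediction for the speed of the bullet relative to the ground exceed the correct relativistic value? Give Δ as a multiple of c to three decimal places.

Galilean: u_cl = 0.634 + 0.892 = 1.5260.
Relativistic: u_rel = (0.634 + 0.892) / (1 + 0.634·0.892) = 1.5260/1.5655 = 0.9748.
Δ = 1.5260 − 0.9748 = 0.5512.
(The classical prediction exceeds c; the relativistic result does not.)

Δ = 0.551c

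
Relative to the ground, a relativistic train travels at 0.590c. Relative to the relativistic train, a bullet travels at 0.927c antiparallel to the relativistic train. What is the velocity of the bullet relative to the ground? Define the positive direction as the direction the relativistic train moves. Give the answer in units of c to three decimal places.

With v = 0.590 and u' = -0.927 (in units of c),
u = (u' + v)/(1 + u'v/c²):
u = (-0.927 + 0.590) / (1 + (-0.927)·0.590) = -0.3370/0.4531 = -0.7438

-0.744c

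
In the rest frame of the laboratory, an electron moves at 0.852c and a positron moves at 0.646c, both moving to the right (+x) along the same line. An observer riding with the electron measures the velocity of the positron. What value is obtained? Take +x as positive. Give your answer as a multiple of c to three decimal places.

-0.458c

β_A = 0.852, β_B = 0.646.
Transform to A's frame with the inverse velocity-addition law: u' = (u − v)/(1 − uv/c²), taking u = β_B and v = β_A.
u' = (0.646 − 0.852) / (1 − (0.852)(0.646)) = -0.2060/0.4496 = -0.4582.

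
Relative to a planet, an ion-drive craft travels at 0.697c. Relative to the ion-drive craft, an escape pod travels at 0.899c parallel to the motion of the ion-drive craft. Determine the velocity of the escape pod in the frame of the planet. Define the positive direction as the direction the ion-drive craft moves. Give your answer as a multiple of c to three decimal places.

With v = 0.697 and u' = 0.899 (in units of c),
u = (u' + v)/(1 + u'v/c²):
u = (0.899 + 0.697) / (1 + 0.899·0.697) = 1.5960/1.6266 = 0.9812

0.981c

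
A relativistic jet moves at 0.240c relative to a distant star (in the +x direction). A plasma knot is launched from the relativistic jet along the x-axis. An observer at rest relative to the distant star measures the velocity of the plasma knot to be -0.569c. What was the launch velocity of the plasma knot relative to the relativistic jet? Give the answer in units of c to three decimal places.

-0.712c

Invert the composition law: u' = (u − v)/(1 − uv/c²).
u' = (-0.569 − 0.240) / (1 − (-0.569)(0.240)) = -0.8090/1.1366 = -0.7118.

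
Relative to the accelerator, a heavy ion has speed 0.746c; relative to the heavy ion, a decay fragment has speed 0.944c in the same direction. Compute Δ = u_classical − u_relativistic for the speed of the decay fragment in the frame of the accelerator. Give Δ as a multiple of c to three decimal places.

Δ = 0.698c

Galilean: u_cl = 0.944 + 0.746 = 1.6900.
Relativistic: u_rel = (0.944 + 0.746) / (1 + 0.944·0.746) = 1.6900/1.7042 = 0.9917.
Δ = 1.6900 − 0.9917 = 0.6983.
(The classical prediction exceeds c; the relativistic result does not.)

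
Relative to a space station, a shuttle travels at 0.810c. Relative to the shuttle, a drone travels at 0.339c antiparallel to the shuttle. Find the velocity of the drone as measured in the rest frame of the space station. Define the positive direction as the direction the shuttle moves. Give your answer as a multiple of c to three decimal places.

With v = 0.810 and u' = -0.339 (in units of c),
u = (u' + v)/(1 + u'v/c²):
u = (-0.339 + 0.810) / (1 + (-0.339)·0.810) = 0.4710/0.7254 = 0.6493
(Galilean addition would give +0.471c.)

+0.649c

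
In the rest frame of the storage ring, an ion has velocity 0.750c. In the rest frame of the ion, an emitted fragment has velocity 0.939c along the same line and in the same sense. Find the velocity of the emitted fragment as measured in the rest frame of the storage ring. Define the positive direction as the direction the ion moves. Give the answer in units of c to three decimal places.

With v = 0.750 and u' = 0.939 (in units of c),
u = (u' + v)/(1 + u'v/c²):
u = (0.939 + 0.750) / (1 + 0.939·0.750) = 1.6890/1.7043 = 0.9911

0.991c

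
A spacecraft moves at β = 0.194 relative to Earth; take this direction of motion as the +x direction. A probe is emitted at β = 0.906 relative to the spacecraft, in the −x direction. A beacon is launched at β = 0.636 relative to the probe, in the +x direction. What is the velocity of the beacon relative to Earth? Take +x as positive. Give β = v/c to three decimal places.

β = -0.506

Apply u = (u' + v)/(1 + u'v/c²) successively, working outward toward Earth.
Start: velocity of the spacecraft relative to Earth = 0.1940c.
Compose with the probe (u' = -0.906 in the spacecraft frame): u_1 = (-0.906 + 0.194) / (1 + (-0.906)·0.194) = -0.7120/0.8242 = -0.8638.
Compose with the beacon (u' = 0.636 in the probe frame): u_2 = (0.636 + (-0.864)) / (1 + 0.636·(-0.864)) = -0.2278/0.4506 = -0.5056.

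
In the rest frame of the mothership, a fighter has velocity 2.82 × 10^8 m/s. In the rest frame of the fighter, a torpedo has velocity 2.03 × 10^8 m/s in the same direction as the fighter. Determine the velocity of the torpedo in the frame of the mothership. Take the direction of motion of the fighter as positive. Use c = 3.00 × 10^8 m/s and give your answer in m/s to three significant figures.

In units of c (dividing by 3.00 × 10^8 m/s): v = 0.940, u' = 0.677.
u = (u' + v)/(1 + u'v/c²):
u = (0.677 + 0.940) / (1 + 0.677·0.940) = 1.6167/1.6361 = 0.9881
(Galilean addition would give +1.617c, exceeding c.)
Converting back: u = 0.9881 × 3.00 × 10^8 m/s.

2.96 × 10^8 m/s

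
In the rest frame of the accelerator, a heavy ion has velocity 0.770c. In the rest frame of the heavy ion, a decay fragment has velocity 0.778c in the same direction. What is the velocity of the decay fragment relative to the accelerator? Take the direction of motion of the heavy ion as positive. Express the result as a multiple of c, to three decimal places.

0.968c

With v = 0.770 and u' = 0.778 (in units of c),
u = (u' + v)/(1 + u'v/c²):
u = (0.778 + 0.770) / (1 + 0.778·0.770) = 1.5480/1.5991 = 0.9681
(Galilean addition would give +1.548c, exceeding c.)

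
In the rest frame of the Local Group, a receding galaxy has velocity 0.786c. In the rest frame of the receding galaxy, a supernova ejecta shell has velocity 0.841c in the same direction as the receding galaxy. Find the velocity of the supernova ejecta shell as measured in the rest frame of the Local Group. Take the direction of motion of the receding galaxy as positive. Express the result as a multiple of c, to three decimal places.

0.980c

With v = 0.786 and u' = 0.841 (in units of c),
u = (u' + v)/(1 + u'v/c²):
u = (0.841 + 0.786) / (1 + 0.841·0.786) = 1.6270/1.6610 = 0.9795
(Galilean addition would give +1.627c, exceeding c.)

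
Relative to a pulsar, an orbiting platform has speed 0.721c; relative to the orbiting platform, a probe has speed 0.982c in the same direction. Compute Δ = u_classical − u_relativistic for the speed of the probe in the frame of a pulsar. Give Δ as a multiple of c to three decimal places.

Δ = 0.706c

Galilean: u_cl = 0.982 + 0.721 = 1.7030.
Relativistic: u_rel = (0.982 + 0.721) / (1 + 0.982·0.721) = 1.7030/1.7080 = 0.9971.
Δ = 1.7030 − 0.9971 = 0.7059.
(The classical prediction exceeds c; the relativistic result does not.)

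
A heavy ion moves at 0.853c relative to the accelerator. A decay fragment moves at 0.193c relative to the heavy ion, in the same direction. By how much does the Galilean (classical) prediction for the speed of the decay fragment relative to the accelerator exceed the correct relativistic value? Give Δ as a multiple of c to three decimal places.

Δ = 0.148c

Galilean: u_cl = 0.193 + 0.853 = 1.0460.
Relativistic: u_rel = (0.193 + 0.853) / (1 + 0.193·0.853) = 1.0460/1.1646 = 0.8981.
Δ = 1.0460 − 0.8981 = 0.1479.
(The classical prediction exceeds c; the relativistic result does not.)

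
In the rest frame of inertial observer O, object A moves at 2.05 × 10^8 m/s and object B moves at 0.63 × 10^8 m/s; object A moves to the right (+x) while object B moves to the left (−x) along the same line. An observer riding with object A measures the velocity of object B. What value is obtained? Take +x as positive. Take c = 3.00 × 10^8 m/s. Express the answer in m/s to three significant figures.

β_A = 0.683, β_B = -0.210 (dividing each by c = 3.00 × 10^8 m/s).
Transform to A's frame with the inverse velocity-addition law: u' = (u − v)/(1 − uv/c²), taking u = β_B and v = β_A.
u' = (-0.210 − 0.683) / (1 − (0.683)(-0.210)) = -0.8933/1.1435 = -0.7812.
u' = -0.7812 × 3.00 × 10^8 m/s.

-2.34 × 10^8 m/s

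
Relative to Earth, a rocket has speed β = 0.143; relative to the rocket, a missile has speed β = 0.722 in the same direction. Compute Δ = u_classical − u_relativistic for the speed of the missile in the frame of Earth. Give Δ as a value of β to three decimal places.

Δ = 0.081

Galilean: u_cl = 0.722 + 0.143 = 0.8650.
Relativistic: u_rel = (0.722 + 0.143) / (1 + 0.722·0.143) = 0.8650/1.1032 = 0.7840.
Δ = 0.8650 − 0.7840 = 0.0810.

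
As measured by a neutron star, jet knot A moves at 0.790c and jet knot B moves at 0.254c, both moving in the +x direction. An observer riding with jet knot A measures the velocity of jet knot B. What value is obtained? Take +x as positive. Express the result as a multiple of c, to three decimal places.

-0.671c

β_A = 0.790, β_B = 0.254.
Transform to A's frame with the inverse velocity-addition law: u' = (u − v)/(1 − uv/c²), taking u = β_B and v = β_A.
u' = (0.254 − 0.790) / (1 − (0.790)(0.254)) = -0.5360/0.7993 = -0.6706.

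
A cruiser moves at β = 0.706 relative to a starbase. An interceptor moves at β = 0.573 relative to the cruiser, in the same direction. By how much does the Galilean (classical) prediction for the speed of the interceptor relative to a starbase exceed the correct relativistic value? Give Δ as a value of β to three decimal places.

Galilean: u_cl = 0.573 + 0.706 = 1.2790.
Relativistic: u_rel = (0.573 + 0.706) / (1 + 0.573·0.706) = 1.2790/1.4045 = 0.9106.
Δ = 1.2790 − 0.9106 = 0.3684.
(The classical prediction exceeds c; the relativistic result does not.)

Δ = 0.368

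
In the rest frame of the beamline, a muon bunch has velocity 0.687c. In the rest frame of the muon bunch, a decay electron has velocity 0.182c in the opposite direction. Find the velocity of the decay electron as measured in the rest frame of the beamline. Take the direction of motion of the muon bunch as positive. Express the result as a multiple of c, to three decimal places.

With v = 0.687 and u' = -0.182 (in units of c),
u = (u' + v)/(1 + u'v/c²):
u = (-0.182 + 0.687) / (1 + (-0.182)·0.687) = 0.5050/0.8750 = 0.5772
(Galilean addition would give +0.505c.)

+0.577c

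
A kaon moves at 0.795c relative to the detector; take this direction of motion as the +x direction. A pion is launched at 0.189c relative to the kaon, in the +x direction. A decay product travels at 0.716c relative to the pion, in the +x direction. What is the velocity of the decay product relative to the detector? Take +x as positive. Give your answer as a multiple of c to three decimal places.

Apply u = (u' + v)/(1 + u'v/c²) successively, working outward toward the detector.
Start: velocity of the kaon relative to the detector = 0.7950c.
Compose with the pion (u' = 0.189 in the kaon frame): u_1 = (0.189 + 0.795) / (1 + 0.189·0.795) = 0.9840/1.1503 = 0.8555.
Compose with the decay product (u' = 0.716 in the pion frame): u_2 = (0.716 + 0.855) / (1 + 0.716·0.855) = 1.5715/1.6125 = 0.9745.

0.975c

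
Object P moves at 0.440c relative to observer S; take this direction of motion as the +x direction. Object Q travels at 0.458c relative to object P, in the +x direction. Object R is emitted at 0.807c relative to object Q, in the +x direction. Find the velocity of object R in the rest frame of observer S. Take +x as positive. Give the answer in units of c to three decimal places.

0.970c

Apply u = (u' + v)/(1 + u'v/c²) successively, working outward toward observer S.
Start: velocity of object P relative to observer S = 0.4400c.
Compose with object Q (u' = 0.458 in object P frame): u_1 = (0.458 + 0.440) / (1 + 0.458·0.440) = 0.8980/1.2015 = 0.7474.
Compose with object R (u' = 0.807 in object Q frame): u_2 = (0.807 + 0.747) / (1 + 0.807·0.747) = 1.5544/1.6031 = 0.9696.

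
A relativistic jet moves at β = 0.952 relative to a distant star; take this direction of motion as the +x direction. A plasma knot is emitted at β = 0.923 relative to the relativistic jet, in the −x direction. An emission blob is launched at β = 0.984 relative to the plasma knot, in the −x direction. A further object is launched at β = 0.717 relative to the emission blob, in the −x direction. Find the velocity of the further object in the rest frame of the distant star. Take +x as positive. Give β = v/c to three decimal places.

β = -0.996

Apply u = (u' + v)/(1 + u'v/c²) successively, working outward toward the distant star.
Start: velocity of the relativistic jet relative to the distant star = 0.9520c.
Compose with the plasma knot (u' = -0.923 in the relativistic jet frame): u_1 = (-0.923 + 0.952) / (1 + (-0.923)·0.952) = 0.0290/0.1213 = 0.2391.
Compose with the emission blob (u' = -0.984 in the plasma knot frame): u_2 = (-0.984 + 0.239) / (1 + (-0.984)·0.239) = -0.7449/0.7648 = -0.9741.
Compose with the further object (u' = -0.717 in the emission blob frame): u_3 = (-0.717 + (-0.974)) / (1 + (-0.717)·(-0.974)) = -1.6911/1.6984 = -0.9957.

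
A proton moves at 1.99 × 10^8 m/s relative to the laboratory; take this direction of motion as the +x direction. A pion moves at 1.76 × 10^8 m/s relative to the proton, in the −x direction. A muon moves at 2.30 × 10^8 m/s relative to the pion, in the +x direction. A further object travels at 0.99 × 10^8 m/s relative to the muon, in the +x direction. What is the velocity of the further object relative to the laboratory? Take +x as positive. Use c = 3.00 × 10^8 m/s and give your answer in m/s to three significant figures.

Apply u = (u' + v)/(1 + u'v/c²) successively, working outward toward the laboratory.
(Dividing each given speed by c = 3.00 × 10^8 m/s to work in units of c.)
Start: velocity of the proton relative to the laboratory = 0.6633c.
Compose with the pion (u' = -0.587 in the proton frame): u_1 = (-0.587 + 0.663) / (1 + (-0.587)·0.663) = 0.0767/0.6108 = 0.1255.
Compose with the muon (u' = 0.767 in the pion frame): u_2 = (0.767 + 0.126) / (1 + 0.767·0.126) = 0.8922/1.0962 = 0.8139.
Compose with the further object (u' = 0.330 in the muon frame): u_3 = (0.330 + 0.814) / (1 + 0.330·0.814) = 1.1439/1.2686 = 0.9017.
So u = 0.9017 × 3.00 × 10^8 m/s.

+2.71 × 10^8 m/s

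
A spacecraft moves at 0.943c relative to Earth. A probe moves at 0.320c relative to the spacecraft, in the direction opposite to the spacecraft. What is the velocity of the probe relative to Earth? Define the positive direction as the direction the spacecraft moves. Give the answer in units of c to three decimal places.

+0.892c

With v = 0.943 and u' = -0.320 (in units of c),
u = (u' + v)/(1 + u'v/c²):
u = (-0.320 + 0.943) / (1 + (-0.320)·0.943) = 0.6230/0.6982 = 0.8922
(Galilean addition would give +0.623c.)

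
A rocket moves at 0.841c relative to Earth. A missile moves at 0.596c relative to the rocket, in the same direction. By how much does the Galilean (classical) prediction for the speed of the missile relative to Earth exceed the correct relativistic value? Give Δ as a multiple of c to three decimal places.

Galilean: u_cl = 0.596 + 0.841 = 1.4370.
Relativistic: u_rel = (0.596 + 0.841) / (1 + 0.596·0.841) = 1.4370/1.5012 = 0.9572.
Δ = 1.4370 − 0.9572 = 0.4798.
(The classical prediction exceeds c; the relativistic result does not.)

Δ = 0.480c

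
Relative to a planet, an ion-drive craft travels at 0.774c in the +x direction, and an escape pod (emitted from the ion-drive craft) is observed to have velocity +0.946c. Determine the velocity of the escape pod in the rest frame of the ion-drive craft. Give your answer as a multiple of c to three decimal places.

Invert the composition law: u' = (u − v)/(1 − uv/c²).
u' = (0.946 − 0.774) / (1 − (0.946)(0.774)) = 0.1720/0.2678 = 0.6423.

+0.642c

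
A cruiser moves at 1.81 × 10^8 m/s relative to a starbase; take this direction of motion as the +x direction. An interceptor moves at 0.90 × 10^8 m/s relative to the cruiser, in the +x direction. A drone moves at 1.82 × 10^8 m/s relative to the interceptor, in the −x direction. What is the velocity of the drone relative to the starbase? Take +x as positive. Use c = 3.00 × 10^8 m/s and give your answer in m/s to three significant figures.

Apply u = (u' + v)/(1 + u'v/c²) successively, working outward toward the starbase.
(Dividing each given speed by c = 3.00 × 10^8 m/s to work in units of c.)
Start: velocity of the cruiser relative to the starbase = 0.6033c.
Compose with the interceptor (u' = 0.300 in the cruiser frame): u_1 = (0.300 + 0.603) / (1 + 0.300·0.603) = 0.9033/1.1810 = 0.7649.
Compose with the drone (u' = -0.607 in the interceptor frame): u_2 = (-0.607 + 0.765) / (1 + (-0.607)·0.765) = 0.1582/0.5360 = 0.2952.
So u = 0.2952 × 3.00 × 10^8 m/s.

+8.86 × 10^7 m/s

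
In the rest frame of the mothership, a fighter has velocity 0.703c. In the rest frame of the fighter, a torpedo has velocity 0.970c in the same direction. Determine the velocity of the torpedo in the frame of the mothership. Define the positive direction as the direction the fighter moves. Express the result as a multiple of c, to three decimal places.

0.995c

With v = 0.703 and u' = 0.970 (in units of c),
u = (u' + v)/(1 + u'v/c²):
u = (0.970 + 0.703) / (1 + 0.970·0.703) = 1.6730/1.6819 = 0.9947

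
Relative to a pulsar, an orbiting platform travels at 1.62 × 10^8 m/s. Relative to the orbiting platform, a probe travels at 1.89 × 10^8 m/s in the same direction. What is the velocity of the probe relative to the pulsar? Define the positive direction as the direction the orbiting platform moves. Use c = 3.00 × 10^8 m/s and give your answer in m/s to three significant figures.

2.62 × 10^8 m/s

In units of c (dividing by 3.00 × 10^8 m/s): v = 0.540, u' = 0.630.
u = (u' + v)/(1 + u'v/c²):
u = (0.630 + 0.540) / (1 + 0.630·0.540) = 1.1700/1.3402 = 0.8730
Converting back: u = 0.8730 × 3.00 × 10^8 m/s.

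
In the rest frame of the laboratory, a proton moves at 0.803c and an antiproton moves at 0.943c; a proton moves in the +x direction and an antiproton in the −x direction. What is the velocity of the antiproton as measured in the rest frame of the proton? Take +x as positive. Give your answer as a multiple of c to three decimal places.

β_A = 0.803, β_B = -0.943.
Transform to A's frame with the inverse velocity-addition law: u' = (u − v)/(1 − uv/c²), taking u = β_B and v = β_A.
u' = (-0.943 − 0.803) / (1 − (0.803)(-0.943)) = -1.7460/1.7572 = -0.9936.

-0.994c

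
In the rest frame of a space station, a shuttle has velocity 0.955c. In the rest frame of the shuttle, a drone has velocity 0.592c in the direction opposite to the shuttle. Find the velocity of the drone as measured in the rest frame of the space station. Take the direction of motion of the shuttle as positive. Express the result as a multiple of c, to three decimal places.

+0.835c

With v = 0.955 and u' = -0.592 (in units of c),
u = (u' + v)/(1 + u'v/c²):
u = (-0.592 + 0.955) / (1 + (-0.592)·0.955) = 0.3630/0.4346 = 0.8352
(Galilean addition would give +0.363c.)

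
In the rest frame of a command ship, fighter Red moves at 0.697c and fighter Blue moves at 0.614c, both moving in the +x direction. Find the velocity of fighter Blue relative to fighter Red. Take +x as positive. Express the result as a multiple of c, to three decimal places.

-0.145c

β_A = 0.697, β_B = 0.614.
Transform to A's frame with the inverse velocity-addition law: u' = (u − v)/(1 − uv/c²), taking u = β_B and v = β_A.
u' = (0.614 − 0.697) / (1 − (0.697)(0.614)) = -0.0830/0.5720 = -0.1451.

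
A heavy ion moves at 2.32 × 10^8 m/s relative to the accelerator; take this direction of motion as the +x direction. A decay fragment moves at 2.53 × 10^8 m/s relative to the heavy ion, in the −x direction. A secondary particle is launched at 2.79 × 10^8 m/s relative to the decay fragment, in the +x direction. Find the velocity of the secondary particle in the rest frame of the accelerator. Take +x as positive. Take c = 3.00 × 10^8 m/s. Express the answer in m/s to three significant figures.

Apply u = (u' + v)/(1 + u'v/c²) successively, working outward toward the accelerator.
(Dividing each given speed by c = 3.00 × 10^8 m/s to work in units of c.)
Start: velocity of the heavy ion relative to the accelerator = 0.7733c.
Compose with the decay fragment (u' = -0.843 in the heavy ion frame): u_1 = (-0.843 + 0.773) / (1 + (-0.843)·0.773) = -0.0700/0.3478 = -0.2013.
Compose with the secondary particle (u' = 0.930 in the decay fragment frame): u_2 = (0.930 + (-0.201)) / (1 + 0.930·(-0.201)) = 0.7287/0.8128 = 0.8966.
So u = 0.8966 × 3.00 × 10^8 m/s.

+2.69 × 10^8 m/s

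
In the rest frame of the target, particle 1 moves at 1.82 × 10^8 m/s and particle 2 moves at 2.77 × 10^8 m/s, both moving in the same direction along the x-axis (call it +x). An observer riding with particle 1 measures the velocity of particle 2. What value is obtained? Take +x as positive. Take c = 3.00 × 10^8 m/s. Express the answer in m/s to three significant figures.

β_A = 0.607, β_B = 0.923 (dividing each by c = 3.00 × 10^8 m/s).
Transform to A's frame with the inverse velocity-addition law: u' = (u − v)/(1 − uv/c²), taking u = β_B and v = β_A.
u' = (0.923 − 0.607) / (1 − (0.607)(0.923)) = 0.3167/0.4398 = 0.7200.
u' = 0.7200 × 3.00 × 10^8 m/s.

+2.16 × 10^8 m/s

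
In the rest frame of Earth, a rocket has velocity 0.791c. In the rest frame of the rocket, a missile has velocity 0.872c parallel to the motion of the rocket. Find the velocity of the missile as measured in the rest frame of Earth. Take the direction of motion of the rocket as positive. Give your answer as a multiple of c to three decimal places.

With v = 0.791 and u' = 0.872 (in units of c),
u = (u' + v)/(1 + u'v/c²):
u = (0.872 + 0.791) / (1 + 0.872·0.791) = 1.6630/1.6898 = 0.9842

0.984c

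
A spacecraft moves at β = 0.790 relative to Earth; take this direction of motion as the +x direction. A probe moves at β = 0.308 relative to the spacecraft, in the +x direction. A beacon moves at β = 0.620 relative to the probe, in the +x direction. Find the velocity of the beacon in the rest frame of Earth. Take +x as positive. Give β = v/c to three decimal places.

Apply u = (u' + v)/(1 + u'v/c²) successively, working outward toward Earth.
Start: velocity of the spacecraft relative to Earth = 0.7900c.
Compose with the probe (u' = 0.308 in the spacecraft frame): u_1 = (0.308 + 0.790) / (1 + 0.308·0.790) = 1.0980/1.2433 = 0.8831.
Compose with the beacon (u' = 0.620 in the probe frame): u_2 = (0.620 + 0.883) / (1 + 0.620·0.883) = 1.5031/1.5475 = 0.9713.

β = 0.971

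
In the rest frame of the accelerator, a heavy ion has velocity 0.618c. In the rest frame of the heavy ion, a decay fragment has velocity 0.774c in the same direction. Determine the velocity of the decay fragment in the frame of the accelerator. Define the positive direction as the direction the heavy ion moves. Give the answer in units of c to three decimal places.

With v = 0.618 and u' = 0.774 (in units of c),
u = (u' + v)/(1 + u'v/c²):
u = (0.774 + 0.618) / (1 + 0.774·0.618) = 1.3920/1.4783 = 0.9416

0.942c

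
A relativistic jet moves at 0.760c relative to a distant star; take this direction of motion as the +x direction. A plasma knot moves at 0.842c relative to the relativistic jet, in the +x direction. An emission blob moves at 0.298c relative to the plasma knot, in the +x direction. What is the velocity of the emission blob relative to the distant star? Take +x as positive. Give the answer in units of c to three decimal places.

0.987c

Apply u = (u' + v)/(1 + u'v/c²) successively, working outward toward the distant star.
Start: velocity of the relativistic jet relative to the distant star = 0.7600c.
Compose with the plasma knot (u' = 0.842 in the relativistic jet frame): u_1 = (0.842 + 0.760) / (1 + 0.842·0.760) = 1.6020/1.6399 = 0.9769.
Compose with the emission blob (u' = 0.298 in the plasma knot frame): u_2 = (0.298 + 0.977) / (1 + 0.298·0.977) = 1.2749/1.2911 = 0.9874.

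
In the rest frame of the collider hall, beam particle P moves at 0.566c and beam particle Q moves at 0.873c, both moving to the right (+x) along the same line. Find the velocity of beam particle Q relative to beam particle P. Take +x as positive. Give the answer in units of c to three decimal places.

β_A = 0.566, β_B = 0.873.
Transform to A's frame with the inverse velocity-addition law: u' = (u − v)/(1 − uv/c²), taking u = β_B and v = β_A.
u' = (0.873 − 0.566) / (1 − (0.566)(0.873)) = 0.3070/0.5059 = 0.6069.

+0.607c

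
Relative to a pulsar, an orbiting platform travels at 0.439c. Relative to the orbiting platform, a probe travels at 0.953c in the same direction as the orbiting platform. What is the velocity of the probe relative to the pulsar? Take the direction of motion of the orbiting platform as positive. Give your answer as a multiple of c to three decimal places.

With v = 0.439 and u' = 0.953 (in units of c),
u = (u' + v)/(1 + u'v/c²):
u = (0.953 + 0.439) / (1 + 0.953·0.439) = 1.3920/1.4184 = 0.9814
(Galilean addition would give +1.392c, exceeding c.)

0.981c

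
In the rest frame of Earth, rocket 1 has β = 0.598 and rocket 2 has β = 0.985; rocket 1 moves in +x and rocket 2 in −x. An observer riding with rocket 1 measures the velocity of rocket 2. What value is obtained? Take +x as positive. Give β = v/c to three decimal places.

β_A = 0.598, β_B = -0.985.
Transform to A's frame with the inverse velocity-addition law: u' = (u − v)/(1 − uv/c²), taking u = β_B and v = β_A.
u' = (-0.985 − 0.598) / (1 − (0.598)(-0.985)) = -1.5830/1.5890 = -0.9962.

β = -0.996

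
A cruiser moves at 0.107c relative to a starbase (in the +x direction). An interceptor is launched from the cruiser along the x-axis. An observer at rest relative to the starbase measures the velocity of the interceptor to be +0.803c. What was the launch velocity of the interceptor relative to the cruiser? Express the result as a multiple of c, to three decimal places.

+0.761c

Invert the composition law: u' = (u − v)/(1 − uv/c²).
u' = (0.803 − 0.107) / (1 − (0.803)(0.107)) = 0.6960/0.9141 = 0.7614.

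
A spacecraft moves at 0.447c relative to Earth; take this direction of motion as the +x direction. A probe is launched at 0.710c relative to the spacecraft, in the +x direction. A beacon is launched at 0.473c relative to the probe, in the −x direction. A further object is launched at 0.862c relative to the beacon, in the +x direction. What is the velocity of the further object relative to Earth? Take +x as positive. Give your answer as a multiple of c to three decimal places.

Apply u = (u' + v)/(1 + u'v/c²) successively, working outward toward Earth.
Start: velocity of the spacecraft relative to Earth = 0.4470c.
Compose with the probe (u' = 0.710 in the spacecraft frame): u_1 = (0.710 + 0.447) / (1 + 0.710·0.447) = 1.1570/1.3174 = 0.8783.
Compose with the beacon (u' = -0.473 in the probe frame): u_2 = (-0.473 + 0.878) / (1 + (-0.473)·0.878) = 0.4053/0.5846 = 0.6933.
Compose with the further object (u' = 0.862 in the beacon frame): u_3 = (0.862 + 0.693) / (1 + 0.862·0.693) = 1.5553/1.5976 = 0.9735.

+0.974c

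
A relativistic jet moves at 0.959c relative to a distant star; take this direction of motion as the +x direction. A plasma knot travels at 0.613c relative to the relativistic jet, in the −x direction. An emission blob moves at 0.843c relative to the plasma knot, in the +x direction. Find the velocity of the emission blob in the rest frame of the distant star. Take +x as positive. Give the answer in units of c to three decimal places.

+0.985c

Apply u = (u' + v)/(1 + u'v/c²) successively, working outward toward the distant star.
Start: velocity of the relativistic jet relative to the distant star = 0.9590c.
Compose with the plasma knot (u' = -0.613 in the relativistic jet frame): u_1 = (-0.613 + 0.959) / (1 + (-0.613)·0.959) = 0.3460/0.4121 = 0.8395.
Compose with the emission blob (u' = 0.843 in the plasma knot frame): u_2 = (0.843 + 0.840) / (1 + 0.843·0.840) = 1.6825/1.7077 = 0.9852.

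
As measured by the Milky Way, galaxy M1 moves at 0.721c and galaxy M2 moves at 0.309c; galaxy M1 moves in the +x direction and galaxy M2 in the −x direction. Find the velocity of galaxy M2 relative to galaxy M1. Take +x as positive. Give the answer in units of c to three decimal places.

-0.842c

β_A = 0.721, β_B = -0.309.
Transform to A's frame with the inverse velocity-addition law: u' = (u − v)/(1 − uv/c²), taking u = β_B and v = β_A.
u' = (-0.309 − 0.721) / (1 − (0.721)(-0.309)) = -1.0300/1.2228 = -0.8423.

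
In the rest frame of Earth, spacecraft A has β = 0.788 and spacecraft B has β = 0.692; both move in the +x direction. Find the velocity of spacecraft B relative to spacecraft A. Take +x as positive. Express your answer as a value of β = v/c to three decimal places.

β = -0.211

β_A = 0.788, β_B = 0.692.
Transform to A's frame with the inverse velocity-addition law: u' = (u − v)/(1 − uv/c²), taking u = β_B and v = β_A.
u' = (0.692 − 0.788) / (1 − (0.788)(0.692)) = -0.0960/0.4547 = -0.2111.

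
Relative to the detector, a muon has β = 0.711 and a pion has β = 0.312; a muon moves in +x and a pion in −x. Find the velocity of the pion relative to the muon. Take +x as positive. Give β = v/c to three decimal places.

β_A = 0.711, β_B = -0.312.
Transform to A's frame with the inverse velocity-addition law: u' = (u − v)/(1 − uv/c²), taking u = β_B and v = β_A.
u' = (-0.312 − 0.711) / (1 − (0.711)(-0.312)) = -1.0230/1.2218 = -0.8373.

β = -0.837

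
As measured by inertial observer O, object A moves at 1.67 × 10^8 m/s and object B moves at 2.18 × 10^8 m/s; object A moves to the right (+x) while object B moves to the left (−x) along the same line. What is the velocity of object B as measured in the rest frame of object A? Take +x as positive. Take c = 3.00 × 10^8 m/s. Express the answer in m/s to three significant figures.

-2.74 × 10^8 m/s

β_A = 0.557, β_B = -0.727 (dividing each by c = 3.00 × 10^8 m/s).
Transform to A's frame with the inverse velocity-addition law: u' = (u − v)/(1 − uv/c²), taking u = β_B and v = β_A.
u' = (-0.727 − 0.557) / (1 − (0.557)(-0.727)) = -1.2833/1.4045 = -0.9137.
u' = -0.9137 × 3.00 × 10^8 m/s.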